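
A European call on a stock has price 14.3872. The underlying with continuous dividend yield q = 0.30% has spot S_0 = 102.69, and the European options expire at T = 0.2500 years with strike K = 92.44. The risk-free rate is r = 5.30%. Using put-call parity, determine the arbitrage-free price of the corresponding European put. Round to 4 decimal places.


Put-call parity: C - P = S_0 * exp(-qT) - K * exp(-rT).
S_0 * exp(-qT) = 102.6900 * 0.99925028 = 102.61301137
K * exp(-rT) = 92.4400 * 0.98683739 = 91.22324878
P = C - S*exp(-qT) + K*exp(-rT)
P = 14.3872 - 102.61301137 + 91.22324878 = 2.9974

Answer: Put price = 2.9974


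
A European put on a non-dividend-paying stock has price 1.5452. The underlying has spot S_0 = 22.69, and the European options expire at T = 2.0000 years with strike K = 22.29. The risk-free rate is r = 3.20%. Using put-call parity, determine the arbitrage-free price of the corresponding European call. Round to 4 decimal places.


Answer: Call price = 3.3271

Derivation:
Put-call parity: C - P = S_0 * exp(-qT) - K * exp(-rT).
S_0 * exp(-qT) = 22.6900 * 1.00000000 = 22.69000000
K * exp(-rT) = 22.2900 * 0.93800500 = 20.90813144
C = P + S*exp(-qT) - K*exp(-rT)
C = 1.5452 + 22.69000000 - 20.90813144 = 3.3271


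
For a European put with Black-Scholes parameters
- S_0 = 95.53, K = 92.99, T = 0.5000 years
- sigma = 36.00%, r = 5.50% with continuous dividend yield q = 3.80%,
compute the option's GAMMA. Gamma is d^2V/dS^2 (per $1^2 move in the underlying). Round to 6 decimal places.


d1 = 0.2665335844; d2 = 0.0119751432
phi(d1) = 0.3850205348; exp(-qT) = 0.9811793622; exp(-rT) = 0.9728746826
Gamma = exp(-qT) * phi(d1) / (S * sigma * sqrt(T)) = 0.9811793622 * 0.3850205348 / (95.5300 * 0.3600 * 0.7071067812) = 0.015535

Answer: Gamma = 0.015535


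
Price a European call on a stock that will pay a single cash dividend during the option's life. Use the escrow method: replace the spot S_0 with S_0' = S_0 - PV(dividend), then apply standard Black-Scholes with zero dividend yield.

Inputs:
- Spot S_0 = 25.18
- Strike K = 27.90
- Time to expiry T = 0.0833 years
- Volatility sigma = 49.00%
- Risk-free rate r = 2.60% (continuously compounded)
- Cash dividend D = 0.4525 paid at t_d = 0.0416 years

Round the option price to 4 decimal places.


PV(D) = D * exp(-r * t_d) = 0.4525 * 0.99891898 = 0.45201084
S_0' = S_0 - PV(D) = 25.1800 - 0.45201084 = 24.72798916
d1 = (ln(S_0'/K) + (r + sigma^2/2)*T) / (sigma*sqrt(T)) = -0.76738100
d2 = d1 - sigma*sqrt(T) = -0.90880353
exp(-rT) = 0.99783654
N(d1) = 0.22142751; N(d2) = 0.18172692
C = S_0' * N(d1) - K * exp(-rT) * N(d2) = 24.72798916 * 0.22142751 - 27.9000 * 0.99783654 * 0.18172692 = 0.4162

Answer: Price = 0.4162


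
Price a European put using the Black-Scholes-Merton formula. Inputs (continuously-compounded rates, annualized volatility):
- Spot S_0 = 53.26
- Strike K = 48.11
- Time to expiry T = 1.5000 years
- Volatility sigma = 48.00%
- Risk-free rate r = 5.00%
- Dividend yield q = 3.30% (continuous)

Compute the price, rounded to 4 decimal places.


Answer: Price = 8.2411

Derivation:
d1 = (ln(S/K) + (r - q + 0.5*sigma^2) * T) / (sigma * sqrt(T)) = 0.51030275
d2 = d1 - sigma * sqrt(T) = -0.07757479
exp(-rT) = 0.92774349; exp(-qT) = 0.95170516
P = K * exp(-rT) * N(-d2) - S_0 * exp(-qT) * N(-d1)
N(-d1) = 0.30491969; N(-d2) = 0.53091685
P = 48.1100 * 0.92774349 * 0.53091685 - 53.2600 * 0.95170516 * 0.30491969 = 8.2411


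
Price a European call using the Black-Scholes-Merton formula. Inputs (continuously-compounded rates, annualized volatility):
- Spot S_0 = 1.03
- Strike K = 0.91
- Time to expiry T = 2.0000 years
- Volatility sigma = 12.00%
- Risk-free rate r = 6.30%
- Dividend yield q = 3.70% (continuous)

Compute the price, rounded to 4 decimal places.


Answer: Price = 0.1658

Derivation:
d1 = (ln(S/K) + (r - q + 0.5*sigma^2) * T) / (sigma * sqrt(T)) = 1.12117367
d2 = d1 - sigma * sqrt(T) = 0.95146805
exp(-rT) = 0.88161485; exp(-qT) = 0.92867169
C = S_0 * exp(-qT) * N(d1) - K * exp(-rT) * N(d2)
N(d1) = 0.86889303; N(d2) = 0.82931658
C = 1.0300 * 0.92867169 * 0.86889303 - 0.9100 * 0.88161485 * 0.82931658 = 0.1658


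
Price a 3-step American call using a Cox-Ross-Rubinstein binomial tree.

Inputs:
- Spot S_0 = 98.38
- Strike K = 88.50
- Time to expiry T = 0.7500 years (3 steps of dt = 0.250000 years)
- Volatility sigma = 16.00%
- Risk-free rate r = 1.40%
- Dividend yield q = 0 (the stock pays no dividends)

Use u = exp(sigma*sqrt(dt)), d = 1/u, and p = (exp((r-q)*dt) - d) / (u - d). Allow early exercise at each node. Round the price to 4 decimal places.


dt = T/N = 0.250000
u = exp(sigma*sqrt(dt)) = 1.083287; d = 1/u = 0.923116
p = (exp((r-q)*dt) - d) / (u - d) = 0.501901
Discount per step: exp(-r*dt) = 0.996506
Stock lattice S(k, i) with i counting down-moves:
  k=0: S(0,0) = 98.3800
  k=1: S(1,0) = 106.5738; S(1,1) = 90.8162
  k=2: S(2,0) = 115.4500; S(2,1) = 98.3800; S(2,2) = 83.8339
  k=3: S(3,0) = 125.0655; S(3,1) = 106.5738; S(3,2) = 90.8162; S(3,3) = 77.3884
Terminal payoffs V(N, i) = max(S_T - K, 0):
  V(3,0) = 36.565491; V(3,1) = 18.073782; V(3,2) = 2.316186; V(3,3) = 0.000000
Backward induction: V(k, i) = exp(-r*dt) * [p * V(k+1, i) + (1-p) * V(k+1, i+1)]; then take max(V_cont, immediate exercise) for American.
  V(2,0) = exp(-r*dt) * [p*36.565491 + (1-p)*18.073782] = 27.259208; exercise = 26.949999; V(2,0) = max -> 27.259208
  V(2,1) = exp(-r*dt) * [p*18.073782 + (1-p)*2.316186] = 10.189209; exercise = 9.880000; V(2,1) = max -> 10.189209
  V(2,2) = exp(-r*dt) * [p*2.316186 + (1-p)*0.000000] = 1.158434; exercise = 0.000000; V(2,2) = max -> 1.158434
  V(1,0) = exp(-r*dt) * [p*27.259208 + (1-p)*10.189209] = 18.691119; exercise = 18.073782; V(1,0) = max -> 18.691119
  V(1,1) = exp(-r*dt) * [p*10.189209 + (1-p)*1.158434] = 5.671102; exercise = 2.316186; V(1,1) = max -> 5.671102
  V(0,0) = exp(-r*dt) * [p*18.691119 + (1-p)*5.671102] = 12.163210; exercise = 9.880000; V(0,0) = max -> 12.163210

Answer: Price = V(0,0) = 12.1632


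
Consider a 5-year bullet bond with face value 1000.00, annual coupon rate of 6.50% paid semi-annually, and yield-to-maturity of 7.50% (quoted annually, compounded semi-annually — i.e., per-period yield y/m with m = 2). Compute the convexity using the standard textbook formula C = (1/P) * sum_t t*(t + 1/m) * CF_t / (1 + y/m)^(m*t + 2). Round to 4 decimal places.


Coupon per period c = face * coupon_rate / m = 32.500000
Periods per year m = 2; per-period yield y/m = 0.037500
Number of cashflows N = 10
Cashflows (t years, CF_t, discount factor 1/(1+y/m)^(m*t), PV):
  t = 0.5000: CF_t = 32.500000, DF = 0.963855, PV = 31.325301
  t = 1.0000: CF_t = 32.500000, DF = 0.929017, PV = 30.193061
  t = 1.5000: CF_t = 32.500000, DF = 0.895438, PV = 29.101746
  t = 2.0000: CF_t = 32.500000, DF = 0.863073, PV = 28.049876
  t = 2.5000: CF_t = 32.500000, DF = 0.831878, PV = 27.036025
  t = 3.0000: CF_t = 32.500000, DF = 0.801810, PV = 26.058819
  t = 3.5000: CF_t = 32.500000, DF = 0.772829, PV = 25.116934
  t = 4.0000: CF_t = 32.500000, DF = 0.744895, PV = 24.209093
  t = 4.5000: CF_t = 32.500000, DF = 0.717971, PV = 23.334065
  t = 5.0000: CF_t = 1032.500000, DF = 0.692020, PV = 714.511144
Price P = sum_t PV_t = 958.936064
Convexity numerator sum_t t*(t + 1/m) * CF_t / (1+y/m)^(m*t + 2):
  t = 0.5000: term = 14.550873
  t = 1.0000: term = 42.074813
  t = 1.5000: term = 81.108074
  t = 2.0000: term = 130.294095
  t = 2.5000: term = 188.377005
  t = 3.0000: term = 254.195476
  t = 3.5000: term = 326.676917
  t = 4.0000: term = 404.831980
  t = 4.5000: term = 487.749373
  t = 5.0000: term = 18254.312857
Convexity = (1/P) * sum = 20184.171463 / 958.936064 = 21.048506

Answer: Convexity = 21.0485


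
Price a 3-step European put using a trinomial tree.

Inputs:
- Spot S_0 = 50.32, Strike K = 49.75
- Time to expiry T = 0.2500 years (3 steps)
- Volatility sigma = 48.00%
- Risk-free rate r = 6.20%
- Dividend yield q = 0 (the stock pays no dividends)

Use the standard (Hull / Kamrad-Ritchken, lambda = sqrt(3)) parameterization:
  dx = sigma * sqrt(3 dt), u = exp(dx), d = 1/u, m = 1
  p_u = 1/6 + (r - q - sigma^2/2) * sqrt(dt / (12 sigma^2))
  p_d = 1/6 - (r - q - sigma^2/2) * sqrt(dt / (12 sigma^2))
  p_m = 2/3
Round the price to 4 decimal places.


dt = T/N = 0.083333; dx = sigma*sqrt(3*dt) = 0.240000
u = exp(dx) = 1.271249; d = 1/u = 0.786628
p_u = 0.157431, p_m = 0.666667, p_d = 0.175903
Discount per step: exp(-r*dt) = 0.994847
Stock lattice S(k, j) with j the centered position index:
  k=0: S(0,+0) = 50.3200
  k=1: S(1,-1) = 39.5831; S(1,+0) = 50.3200; S(1,+1) = 63.9693
  k=2: S(2,-2) = 31.1372; S(2,-1) = 39.5831; S(2,+0) = 50.3200; S(2,+1) = 63.9693; S(2,+2) = 81.3209
  k=3: S(3,-3) = 24.4934; S(3,-2) = 31.1372; S(3,-1) = 39.5831; S(3,+0) = 50.3200; S(3,+1) = 63.9693; S(3,+2) = 81.3209; S(3,+3) = 103.3791
Terminal payoffs V(N, j) = max(K - S_T, 0):
  V(3,-3) = 25.256626; V(3,-2) = 18.612820; V(3,-1) = 10.166886; V(3,+0) = 0.000000; V(3,+1) = 0.000000; V(3,+2) = 0.000000; V(3,+3) = 0.000000
Backward induction: V(k, j) = exp(-r*dt) * [p_u * V(k+1, j+1) + p_m * V(k+1, j) + p_d * V(k+1, j-1)]
  V(2,-2) = exp(-r*dt) * [p_u*10.166886 + p_m*18.612820 + p_d*25.256626] = 18.356747
  V(2,-1) = exp(-r*dt) * [p_u*0.000000 + p_m*10.166886 + p_d*18.612820] = 10.000169
  V(2,+0) = exp(-r*dt) * [p_u*0.000000 + p_m*0.000000 + p_d*10.166886] = 1.779167
  V(2,+1) = exp(-r*dt) * [p_u*0.000000 + p_m*0.000000 + p_d*0.000000] = 0.000000
  V(2,+2) = exp(-r*dt) * [p_u*0.000000 + p_m*0.000000 + p_d*0.000000] = 0.000000
  V(1,-1) = exp(-r*dt) * [p_u*1.779167 + p_m*10.000169 + p_d*18.356747] = 10.123438
  V(1,+0) = exp(-r*dt) * [p_u*0.000000 + p_m*1.779167 + p_d*10.000169] = 2.929992
  V(1,+1) = exp(-r*dt) * [p_u*0.000000 + p_m*0.000000 + p_d*1.779167] = 0.311348
  V(0,+0) = exp(-r*dt) * [p_u*0.311348 + p_m*2.929992 + p_d*10.123438] = 3.763589

Answer: Price = V(0,0) = 3.7636


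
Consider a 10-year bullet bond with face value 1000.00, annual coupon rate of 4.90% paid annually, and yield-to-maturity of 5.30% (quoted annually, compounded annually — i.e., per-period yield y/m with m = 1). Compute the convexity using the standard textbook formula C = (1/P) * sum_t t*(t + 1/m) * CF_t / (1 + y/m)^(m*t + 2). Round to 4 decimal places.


Answer: Convexity = 74.5703

Derivation:
Coupon per period c = face * coupon_rate / m = 49.000000
Periods per year m = 1; per-period yield y/m = 0.053000
Number of cashflows N = 10
Cashflows (t years, CF_t, discount factor 1/(1+y/m)^(m*t), PV):
  t = 1.0000: CF_t = 49.000000, DF = 0.949668, PV = 46.533713
  t = 2.0000: CF_t = 49.000000, DF = 0.901869, PV = 44.191560
  t = 3.0000: CF_t = 49.000000, DF = 0.856475, PV = 41.967294
  t = 4.0000: CF_t = 49.000000, DF = 0.813367, PV = 39.854980
  t = 5.0000: CF_t = 49.000000, DF = 0.772428, PV = 37.848984
  t = 6.0000: CF_t = 49.000000, DF = 0.733550, PV = 35.943954
  t = 7.0000: CF_t = 49.000000, DF = 0.696629, PV = 34.134809
  t = 8.0000: CF_t = 49.000000, DF = 0.661566, PV = 32.416723
  t = 9.0000: CF_t = 49.000000, DF = 0.628268, PV = 30.785112
  t = 10.0000: CF_t = 1049.000000, DF = 0.596645, PV = 625.881012
Price P = sum_t PV_t = 969.558143
Convexity numerator sum_t t*(t + 1/m) * CF_t / (1+y/m)^(m*t + 2):
  t = 1.0000: term = 83.934588
  t = 2.0000: term = 239.129880
  t = 3.0000: term = 454.187806
  t = 4.0000: term = 718.879085
  t = 5.0000: term = 1024.044281
  t = 6.0000: term = 1361.502368
  t = 7.0000: term = 1723.966278
  t = 8.0000: term = 2104.964930
  t = 9.0000: term = 2498.771284
  t = 10.0000: term = 62090.866286
Convexity = (1/P) * sum = 72300.246786 / 969.558143 = 74.570305


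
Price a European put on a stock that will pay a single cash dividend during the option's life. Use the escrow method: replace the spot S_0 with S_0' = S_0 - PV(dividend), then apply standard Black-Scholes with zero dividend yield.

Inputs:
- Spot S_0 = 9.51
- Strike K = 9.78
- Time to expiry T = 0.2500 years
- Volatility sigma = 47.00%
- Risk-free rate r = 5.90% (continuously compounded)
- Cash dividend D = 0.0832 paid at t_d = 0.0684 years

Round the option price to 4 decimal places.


Answer: Price = 1.0003

Derivation:
PV(D) = D * exp(-r * t_d) = 0.0832 * 0.99597253 = 0.08286491
S_0' = S_0 - PV(D) = 9.5100 - 0.08286491 = 9.42713509
d1 = (ln(S_0'/K) + (r + sigma^2/2)*T) / (sigma*sqrt(T)) = 0.02389471
d2 = d1 - sigma*sqrt(T) = -0.21110529
exp(-rT) = 0.98535825
N(-d1) = 0.49046830; N(-d2) = 0.58359744
P = K * exp(-rT) * N(-d2) - S_0' * N(-d1) = 9.7800 * 0.98535825 * 0.58359744 - 9.42713509 * 0.49046830 = 1.0003


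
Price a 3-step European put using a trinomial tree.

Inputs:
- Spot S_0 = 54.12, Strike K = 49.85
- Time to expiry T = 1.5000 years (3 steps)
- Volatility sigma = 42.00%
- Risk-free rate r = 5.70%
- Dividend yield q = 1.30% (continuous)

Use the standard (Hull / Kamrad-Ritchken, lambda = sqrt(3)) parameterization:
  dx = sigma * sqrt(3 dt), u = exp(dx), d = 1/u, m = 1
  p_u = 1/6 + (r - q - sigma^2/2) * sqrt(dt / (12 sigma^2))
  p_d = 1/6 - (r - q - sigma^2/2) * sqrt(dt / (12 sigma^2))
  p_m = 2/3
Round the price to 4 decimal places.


dt = T/N = 0.500000; dx = sigma*sqrt(3*dt) = 0.514393
u = exp(dx) = 1.672623; d = 1/u = 0.597863
p_u = 0.145185, p_m = 0.666667, p_d = 0.188148
Discount per step: exp(-r*dt) = 0.971902
Stock lattice S(k, j) with j the centered position index:
  k=0: S(0,+0) = 54.1200
  k=1: S(1,-1) = 32.3564; S(1,+0) = 54.1200; S(1,+1) = 90.5223
  k=2: S(2,-2) = 19.3447; S(2,-1) = 32.3564; S(2,+0) = 54.1200; S(2,+1) = 90.5223; S(2,+2) = 151.4097
  k=3: S(3,-3) = 11.5655; S(3,-2) = 19.3447; S(3,-1) = 32.3564; S(3,+0) = 54.1200; S(3,+1) = 90.5223; S(3,+2) = 151.4097; S(3,+3) = 253.2513
Terminal payoffs V(N, j) = max(K - S_T, 0):
  V(3,-3) = 38.284515; V(3,-2) = 30.505307; V(3,-1) = 17.493628; V(3,+0) = 0.000000; V(3,+1) = 0.000000; V(3,+2) = 0.000000; V(3,+3) = 0.000000
Backward induction: V(k, j) = exp(-r*dt) * [p_u * V(k+1, j+1) + p_m * V(k+1, j) + p_d * V(k+1, j-1)]
  V(2,-2) = exp(-r*dt) * [p_u*17.493628 + p_m*30.505307 + p_d*38.284515] = 29.234676
  V(2,-1) = exp(-r*dt) * [p_u*0.000000 + p_m*17.493628 + p_d*30.505307] = 16.912986
  V(2,+0) = exp(-r*dt) * [p_u*0.000000 + p_m*0.000000 + p_d*17.493628] = 3.198916
  V(2,+1) = exp(-r*dt) * [p_u*0.000000 + p_m*0.000000 + p_d*0.000000] = 0.000000
  V(2,+2) = exp(-r*dt) * [p_u*0.000000 + p_m*0.000000 + p_d*0.000000] = 0.000000
  V(1,-1) = exp(-r*dt) * [p_u*3.198916 + p_m*16.912986 + p_d*29.234676] = 16.755803
  V(1,+0) = exp(-r*dt) * [p_u*0.000000 + p_m*3.198916 + p_d*16.912986] = 5.165428
  V(1,+1) = exp(-r*dt) * [p_u*0.000000 + p_m*0.000000 + p_d*3.198916] = 0.584959
  V(0,+0) = exp(-r*dt) * [p_u*0.584959 + p_m*5.165428 + p_d*16.755803] = 6.493397

Answer: Price = V(0,0) = 6.4934


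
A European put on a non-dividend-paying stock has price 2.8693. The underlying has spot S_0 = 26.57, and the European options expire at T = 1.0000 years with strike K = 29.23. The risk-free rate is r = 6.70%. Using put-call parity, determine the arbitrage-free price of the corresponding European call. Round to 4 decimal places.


Answer: Call price = 2.1035

Derivation:
Put-call parity: C - P = S_0 * exp(-qT) - K * exp(-rT).
S_0 * exp(-qT) = 26.5700 * 1.00000000 = 26.57000000
K * exp(-rT) = 29.2300 * 0.93519520 = 27.33575574
C = P + S*exp(-qT) - K*exp(-rT)
C = 2.8693 + 26.57000000 - 27.33575574 = 2.1035


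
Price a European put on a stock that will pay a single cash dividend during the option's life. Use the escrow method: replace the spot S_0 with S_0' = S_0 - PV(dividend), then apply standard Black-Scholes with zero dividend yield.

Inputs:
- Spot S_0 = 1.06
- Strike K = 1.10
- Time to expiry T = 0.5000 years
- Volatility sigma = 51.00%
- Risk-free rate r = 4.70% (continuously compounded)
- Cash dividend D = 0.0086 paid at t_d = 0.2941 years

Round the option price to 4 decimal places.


PV(D) = D * exp(-r * t_d) = 0.0086 * 0.98627239 = 0.00848194
S_0' = S_0 - PV(D) = 1.0600 - 0.00848194 = 1.05151806
d1 = (ln(S_0'/K) + (r + sigma^2/2)*T) / (sigma*sqrt(T)) = 0.12048464
d2 = d1 - sigma*sqrt(T) = -0.24013982
exp(-rT) = 0.97677397
N(-d1) = 0.45204962; N(-d2) = 0.59488907
P = K * exp(-rT) * N(-d2) - S_0' * N(-d1) = 1.1000 * 0.97677397 * 0.59488907 - 1.05151806 * 0.45204962 = 0.1638

Answer: Price = 0.1638


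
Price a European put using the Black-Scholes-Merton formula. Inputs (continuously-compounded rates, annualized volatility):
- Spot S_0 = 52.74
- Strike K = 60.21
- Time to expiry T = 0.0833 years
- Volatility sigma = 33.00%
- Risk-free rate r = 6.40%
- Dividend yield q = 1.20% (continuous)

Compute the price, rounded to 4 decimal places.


d1 = (ln(S/K) + (r - q + 0.5*sigma^2) * T) / (sigma * sqrt(T)) = -1.29769143
d2 = d1 - sigma * sqrt(T) = -1.39293517
exp(-rT) = 0.99468299; exp(-qT) = 0.99900090
P = K * exp(-rT) * N(-d2) - S_0 * exp(-qT) * N(-d1)
N(-d1) = 0.90280331; N(-d2) = 0.91818030
P = 60.2100 * 0.99468299 * 0.91818030 - 52.7400 * 0.99900090 * 0.90280331 = 7.4234

Answer: Price = 7.4234


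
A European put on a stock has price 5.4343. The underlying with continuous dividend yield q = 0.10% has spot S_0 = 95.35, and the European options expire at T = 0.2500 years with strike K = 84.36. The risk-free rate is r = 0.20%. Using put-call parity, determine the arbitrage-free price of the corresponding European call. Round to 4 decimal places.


Put-call parity: C - P = S_0 * exp(-qT) - K * exp(-rT).
S_0 * exp(-qT) = 95.3500 * 0.99975003 = 95.32616548
K * exp(-rT) = 84.3600 * 0.99950012 = 84.31783054
C = P + S*exp(-qT) - K*exp(-rT)
C = 5.4343 + 95.32616548 - 84.31783054 = 16.4426

Answer: Call price = 16.4426


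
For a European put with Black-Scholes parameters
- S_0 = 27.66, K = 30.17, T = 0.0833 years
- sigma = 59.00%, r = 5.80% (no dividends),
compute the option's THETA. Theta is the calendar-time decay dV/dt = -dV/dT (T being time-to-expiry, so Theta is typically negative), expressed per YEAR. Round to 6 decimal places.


Answer: Theta = -9.181402

Derivation:
d1 = -0.3965778223; d2 = -0.5668620847
phi(d1) = 0.3687724404; exp(-qT) = 1.0000000000; exp(-rT) = 0.9951802524
Theta = -S*exp(-qT)*phi(d1)*sigma/(2*sqrt(T)) + r*K*exp(-rT)*N(-d2) - q*S*exp(-qT)*N(-d1)
N(-d1) = 0.6541605952; N(-d2) = 0.7145960571; sqrt(T) = 0.2886173938
Term 1 = -27.6600 * 1.0000000000 * 0.3687724404 * 0.5900 / (2 * 0.2886173938) = -10.4258182167
Term 2 = 0.0580 * 30.1700 * 0.9951802524 * 0.7145960571 = 1.2444162366
Term 3 = 0 (no dividend yield, q = 0)
Theta = -10.4258182167 + (1.2444162366) + (0.0000000000) = -9.181402


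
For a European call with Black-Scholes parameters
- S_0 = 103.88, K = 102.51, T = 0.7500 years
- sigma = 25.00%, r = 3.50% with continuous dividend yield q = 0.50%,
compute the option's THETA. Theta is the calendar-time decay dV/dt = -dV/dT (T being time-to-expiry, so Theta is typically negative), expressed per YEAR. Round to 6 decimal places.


d1 = 0.2734955891; d2 = 0.0569892382
phi(d1) = 0.3842974366; exp(-qT) = 0.9962570225; exp(-rT) = 0.9740915363
Theta = -S*exp(-qT)*phi(d1)*sigma/(2*sqrt(T)) - r*K*exp(-rT)*N(d2) + q*S*exp(-qT)*N(d1)
N(d1) = 0.6077638587; N(d2) = 0.5227231160; sqrt(T) = 0.8660254038
Term 1 = -103.8800 * 0.9962570225 * 0.3842974366 * 0.2500 / (2 * 0.8660254038) = -5.7405064010
Term 2 = -0.0350 * 102.5100 * 0.9740915363 * 0.5227231160 = -1.8268620483
Term 3 = 0.0050 * 103.8800 * 0.9962570225 * 0.6077638587 = 0.3144909930
Theta = -5.7405064010 + (-1.8268620483) + (0.3144909930) = -7.252877

Answer: Theta = -7.252877


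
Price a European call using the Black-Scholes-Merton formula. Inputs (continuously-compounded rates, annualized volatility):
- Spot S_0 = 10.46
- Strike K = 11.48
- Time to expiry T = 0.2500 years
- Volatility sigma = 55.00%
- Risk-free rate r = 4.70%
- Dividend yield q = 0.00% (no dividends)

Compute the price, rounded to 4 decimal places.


Answer: Price = 0.8008

Derivation:
d1 = (ln(S/K) + (r - q + 0.5*sigma^2) * T) / (sigma * sqrt(T)) = -0.15812884
d2 = d1 - sigma * sqrt(T) = -0.43312884
exp(-rT) = 0.98831876; exp(-qT) = 1.00000000
C = S_0 * exp(-qT) * N(d1) - K * exp(-rT) * N(d2)
N(d1) = 0.43717764; N(d2) = 0.33246058
C = 10.4600 * 1.00000000 * 0.43717764 - 11.4800 * 0.98831876 * 0.33246058 = 0.8008


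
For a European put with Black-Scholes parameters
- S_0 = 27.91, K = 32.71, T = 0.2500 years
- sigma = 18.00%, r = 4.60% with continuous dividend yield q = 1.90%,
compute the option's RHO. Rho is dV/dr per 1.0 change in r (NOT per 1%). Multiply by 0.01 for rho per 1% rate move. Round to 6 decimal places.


d1 = -1.6432866000; d2 = -1.7332866000
phi(d1) = 0.1034016915; exp(-qT) = 0.9952612634; exp(-rT) = 0.9885658722
N(-d2) = 0.9584776294
Rho = -K*T*exp(-rT)*N(-d2) = -32.7100 * 0.2500 * 0.9885658722 * 0.9584776294 = -7.748331

Answer: Rho = -7.748331


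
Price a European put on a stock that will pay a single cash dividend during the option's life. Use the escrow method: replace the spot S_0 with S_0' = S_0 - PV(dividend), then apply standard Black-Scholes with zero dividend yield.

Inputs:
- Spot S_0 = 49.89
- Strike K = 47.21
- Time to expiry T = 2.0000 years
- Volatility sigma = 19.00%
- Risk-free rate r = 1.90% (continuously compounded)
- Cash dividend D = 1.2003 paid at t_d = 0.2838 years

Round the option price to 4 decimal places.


PV(D) = D * exp(-r * t_d) = 1.2003 * 0.99462231 = 1.19384516
S_0' = S_0 - PV(D) = 49.8900 - 1.19384516 = 48.69615484
d1 = (ln(S_0'/K) + (r + sigma^2/2)*T) / (sigma*sqrt(T)) = 0.39112062
d2 = d1 - sigma*sqrt(T) = 0.12242004
exp(-rT) = 0.96271294
N(-d1) = 0.34785404; N(-d2) = 0.45128318
P = K * exp(-rT) * N(-d2) - S_0' * N(-d1) = 47.2100 * 0.96271294 * 0.45128318 - 48.69615484 * 0.34785404 = 3.5715

Answer: Price = 3.5715


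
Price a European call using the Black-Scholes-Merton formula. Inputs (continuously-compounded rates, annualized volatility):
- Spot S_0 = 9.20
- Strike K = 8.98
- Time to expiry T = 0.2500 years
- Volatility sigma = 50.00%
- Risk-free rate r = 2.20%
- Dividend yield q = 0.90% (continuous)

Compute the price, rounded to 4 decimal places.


Answer: Price = 1.0304

Derivation:
d1 = (ln(S/K) + (r - q + 0.5*sigma^2) * T) / (sigma * sqrt(T)) = 0.23481441
d2 = d1 - sigma * sqrt(T) = -0.01518559
exp(-rT) = 0.99451510; exp(-qT) = 0.99775253
C = S_0 * exp(-qT) * N(d1) - K * exp(-rT) * N(d2)
N(d1) = 0.59282361; N(d2) = 0.49394206
C = 9.2000 * 0.99775253 * 0.59282361 - 8.9800 * 0.99451510 * 0.49394206 = 1.0304


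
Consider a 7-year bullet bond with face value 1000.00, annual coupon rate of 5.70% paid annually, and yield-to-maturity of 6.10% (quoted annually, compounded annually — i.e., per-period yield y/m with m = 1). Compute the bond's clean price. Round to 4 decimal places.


Answer: Price = 977.7496

Derivation:
Coupon per period c = face * coupon_rate / m = 57.000000
Periods per year m = 1; per-period yield y/m = 0.061000
Number of cashflows N = 7
Cashflows (t years, CF_t, discount factor 1/(1+y/m)^(m*t), PV):
  t = 1.0000: CF_t = 57.000000, DF = 0.942507, PV = 53.722903
  t = 2.0000: CF_t = 57.000000, DF = 0.888320, PV = 50.634216
  t = 3.0000: CF_t = 57.000000, DF = 0.837247, PV = 47.723106
  t = 4.0000: CF_t = 57.000000, DF = 0.789112, PV = 44.979365
  t = 5.0000: CF_t = 57.000000, DF = 0.743743, PV = 42.393369
  t = 6.0000: CF_t = 57.000000, DF = 0.700983, PV = 39.956050
  t = 7.0000: CF_t = 1057.000000, DF = 0.660682, PV = 698.340613
Price P = sum_t PV_t = 977.749623


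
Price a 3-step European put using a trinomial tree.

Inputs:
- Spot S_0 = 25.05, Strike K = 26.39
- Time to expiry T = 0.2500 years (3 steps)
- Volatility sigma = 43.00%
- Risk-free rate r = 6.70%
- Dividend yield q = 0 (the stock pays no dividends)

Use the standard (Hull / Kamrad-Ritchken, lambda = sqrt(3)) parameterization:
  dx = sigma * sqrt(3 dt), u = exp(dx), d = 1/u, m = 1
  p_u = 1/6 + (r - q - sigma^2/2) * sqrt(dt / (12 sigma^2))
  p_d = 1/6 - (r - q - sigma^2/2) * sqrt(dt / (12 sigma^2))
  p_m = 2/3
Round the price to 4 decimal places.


Answer: Price = V(0,0) = 2.6660

Derivation:
dt = T/N = 0.083333; dx = sigma*sqrt(3*dt) = 0.215000
u = exp(dx) = 1.239862; d = 1/u = 0.806541
p_u = 0.161734, p_m = 0.666667, p_d = 0.171599
Discount per step: exp(-r*dt) = 0.994432
Stock lattice S(k, j) with j the centered position index:
  k=0: S(0,+0) = 25.0500
  k=1: S(1,-1) = 20.2039; S(1,+0) = 25.0500; S(1,+1) = 31.0585
  k=2: S(2,-2) = 16.2953; S(2,-1) = 20.2039; S(2,+0) = 25.0500; S(2,+1) = 31.0585; S(2,+2) = 38.5083
  k=3: S(3,-3) = 13.1428; S(3,-2) = 16.2953; S(3,-1) = 20.2039; S(3,+0) = 25.0500; S(3,+1) = 31.0585; S(3,+2) = 38.5083; S(3,+3) = 47.7450
Terminal payoffs V(N, j) = max(K - S_T, 0):
  V(3,-3) = 13.247203; V(3,-2) = 10.094747; V(3,-1) = 6.186137; V(3,+0) = 1.340000; V(3,+1) = 0.000000; V(3,+2) = 0.000000; V(3,+3) = 0.000000
Backward induction: V(k, j) = exp(-r*dt) * [p_u * V(k+1, j+1) + p_m * V(k+1, j) + p_d * V(k+1, j-1)]
  V(2,-2) = exp(-r*dt) * [p_u*6.186137 + p_m*10.094747 + p_d*13.247203] = 9.947850
  V(2,-1) = exp(-r*dt) * [p_u*1.340000 + p_m*6.186137 + p_d*10.094747] = 6.039249
  V(2,+0) = exp(-r*dt) * [p_u*0.000000 + p_m*1.340000 + p_d*6.186137] = 1.943983
  V(2,+1) = exp(-r*dt) * [p_u*0.000000 + p_m*0.000000 + p_d*1.340000] = 0.228662
  V(2,+2) = exp(-r*dt) * [p_u*0.000000 + p_m*0.000000 + p_d*0.000000] = 0.000000
  V(1,-1) = exp(-r*dt) * [p_u*1.943983 + p_m*6.039249 + p_d*9.947850] = 6.013943
  V(1,+0) = exp(-r*dt) * [p_u*0.228662 + p_m*1.943983 + p_d*6.039249] = 2.356108
  V(1,+1) = exp(-r*dt) * [p_u*0.000000 + p_m*0.228662 + p_d*1.943983] = 0.483321
  V(0,+0) = exp(-r*dt) * [p_u*0.483321 + p_m*2.356108 + p_d*6.013943] = 2.665967


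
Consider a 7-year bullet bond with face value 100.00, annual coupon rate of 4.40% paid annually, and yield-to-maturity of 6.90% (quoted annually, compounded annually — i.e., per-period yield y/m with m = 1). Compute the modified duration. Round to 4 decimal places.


Answer: Modified duration = 5.7075

Derivation:
Coupon per period c = face * coupon_rate / m = 4.400000
Periods per year m = 1; per-period yield y/m = 0.069000
Number of cashflows N = 7
Cashflows (t years, CF_t, discount factor 1/(1+y/m)^(m*t), PV):
  t = 1.0000: CF_t = 4.400000, DF = 0.935454, PV = 4.115996
  t = 2.0000: CF_t = 4.400000, DF = 0.875074, PV = 3.850324
  t = 3.0000: CF_t = 4.400000, DF = 0.818591, PV = 3.601800
  t = 4.0000: CF_t = 4.400000, DF = 0.765754, PV = 3.369317
  t = 5.0000: CF_t = 4.400000, DF = 0.716327, PV = 3.151840
  t = 6.0000: CF_t = 4.400000, DF = 0.670091, PV = 2.948400
  t = 7.0000: CF_t = 104.400000, DF = 0.626839, PV = 65.442000
Price P = sum_t PV_t = 86.479677
First compute Macaulay numerator sum_t t * PV_t:
  t * PV_t at t = 1.0000: 4.115996
  t * PV_t at t = 2.0000: 7.700648
  t * PV_t at t = 3.0000: 10.805399
  t * PV_t at t = 4.0000: 13.477267
  t * PV_t at t = 5.0000: 15.759200
  t * PV_t at t = 6.0000: 17.690402
  t * PV_t at t = 7.0000: 458.093999
Macaulay duration D = 527.642911 / 86.479677 = 6.101352
Modified duration = D / (1 + y/m) = 6.101352 / (1 + 0.069000) = 5.707532


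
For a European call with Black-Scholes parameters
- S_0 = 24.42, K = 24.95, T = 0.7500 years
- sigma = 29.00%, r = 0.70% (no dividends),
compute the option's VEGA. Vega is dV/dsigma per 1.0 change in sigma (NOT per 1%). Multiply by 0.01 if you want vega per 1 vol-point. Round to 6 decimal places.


Answer: Vega = 8.421293

Derivation:
d1 = 0.0609846986; d2 = -0.1901626685
phi(d1) = 0.3982011100; exp(-qT) = 1.0000000000; exp(-rT) = 0.9947637572
Vega = S * exp(-qT) * phi(d1) * sqrt(T) = 24.4200 * 1.0000000000 * 0.3982011100 * 0.8660254038 = 8.421293


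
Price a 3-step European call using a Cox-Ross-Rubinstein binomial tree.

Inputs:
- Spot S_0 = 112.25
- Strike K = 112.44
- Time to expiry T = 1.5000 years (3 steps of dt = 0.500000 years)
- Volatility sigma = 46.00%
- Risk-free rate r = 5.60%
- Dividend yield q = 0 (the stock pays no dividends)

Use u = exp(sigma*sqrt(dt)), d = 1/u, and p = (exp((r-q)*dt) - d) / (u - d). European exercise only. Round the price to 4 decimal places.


Answer: Price = V(0,0) = 30.4562

Derivation:
dt = T/N = 0.500000
u = exp(sigma*sqrt(dt)) = 1.384403; d = 1/u = 0.722333
p = (exp((r-q)*dt) - d) / (u - d) = 0.462281
Discount per step: exp(-r*dt) = 0.972388
Stock lattice S(k, i) with i counting down-moves:
  k=0: S(0,0) = 112.2500
  k=1: S(1,0) = 155.3993; S(1,1) = 81.0819
  k=2: S(2,0) = 215.1352; S(2,1) = 112.2500; S(2,2) = 58.5681
  k=3: S(3,0) = 297.8339; S(3,1) = 155.3993; S(3,2) = 81.0819; S(3,3) = 42.3057
Terminal payoffs V(N, i) = max(S_T - K, 0):
  V(3,0) = 185.393881; V(3,1) = 42.959255; V(3,2) = 0.000000; V(3,3) = 0.000000
Backward induction: V(k, i) = exp(-r*dt) * [p * V(k+1, i) + (1-p) * V(k+1, i+1)].
  V(2,0) = exp(-r*dt) * [p*185.393881 + (1-p)*42.959255] = 105.799873
  V(2,1) = exp(-r*dt) * [p*42.959255 + (1-p)*0.000000] = 19.310918
  V(2,2) = exp(-r*dt) * [p*0.000000 + (1-p)*0.000000] = 0.000000
  V(1,0) = exp(-r*dt) * [p*105.799873 + (1-p)*19.310918] = 57.655972
  V(1,1) = exp(-r*dt) * [p*19.310918 + (1-p)*0.000000] = 8.680587
  V(0,0) = exp(-r*dt) * [p*57.655972 + (1-p)*8.680587] = 30.456172


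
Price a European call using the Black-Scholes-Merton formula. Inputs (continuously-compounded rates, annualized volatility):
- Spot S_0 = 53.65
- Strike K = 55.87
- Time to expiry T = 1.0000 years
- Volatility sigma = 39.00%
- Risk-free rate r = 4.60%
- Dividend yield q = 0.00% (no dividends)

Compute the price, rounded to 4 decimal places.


Answer: Price = 8.4188

Derivation:
d1 = (ln(S/K) + (r - q + 0.5*sigma^2) * T) / (sigma * sqrt(T)) = 0.20898437
d2 = d1 - sigma * sqrt(T) = -0.18101563
exp(-rT) = 0.95504196; exp(-qT) = 1.00000000
C = S_0 * exp(-qT) * N(d1) - K * exp(-rT) * N(d2)
N(d1) = 0.58276978; N(d2) = 0.42817766
C = 53.6500 * 1.00000000 * 0.58276978 - 55.8700 * 0.95504196 * 0.42817766 = 8.4188


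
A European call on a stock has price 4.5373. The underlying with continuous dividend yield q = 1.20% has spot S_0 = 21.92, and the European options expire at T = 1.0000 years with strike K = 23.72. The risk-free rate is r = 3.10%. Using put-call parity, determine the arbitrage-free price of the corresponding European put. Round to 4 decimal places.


Put-call parity: C - P = S_0 * exp(-qT) - K * exp(-rT).
S_0 * exp(-qT) = 21.9200 * 0.98807171 = 21.65853195
K * exp(-rT) = 23.7200 * 0.96947557 = 22.99596059
P = C - S*exp(-qT) + K*exp(-rT)
P = 4.5373 - 21.65853195 + 22.99596059 = 5.8747

Answer: Put price = 5.8747


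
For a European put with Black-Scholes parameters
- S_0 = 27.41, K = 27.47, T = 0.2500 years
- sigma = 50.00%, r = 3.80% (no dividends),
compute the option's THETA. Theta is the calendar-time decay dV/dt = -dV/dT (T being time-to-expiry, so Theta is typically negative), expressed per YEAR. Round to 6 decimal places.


Answer: Theta = -4.846411

Derivation:
d1 = 0.1542536408; d2 = -0.0957463592
phi(d1) = 0.3942241487; exp(-qT) = 1.0000000000; exp(-rT) = 0.9905449824
Theta = -S*exp(-qT)*phi(d1)*sigma/(2*sqrt(T)) + r*K*exp(-rT)*N(-d2) - q*S*exp(-qT)*N(-d1)
N(-d1) = 0.4387048745; N(-d2) = 0.5381389896; sqrt(T) = 0.5000000000
Term 1 = -27.4100 * 1.0000000000 * 0.3942241487 * 0.5000 / (2 * 0.5000000000) = -5.4028419579
Term 2 = 0.0380 * 27.4700 * 0.9905449824 * 0.5381389896 = 0.5564304874
Term 3 = 0 (no dividend yield, q = 0)
Theta = -5.4028419579 + (0.5564304874) + (0.0000000000) = -4.846411


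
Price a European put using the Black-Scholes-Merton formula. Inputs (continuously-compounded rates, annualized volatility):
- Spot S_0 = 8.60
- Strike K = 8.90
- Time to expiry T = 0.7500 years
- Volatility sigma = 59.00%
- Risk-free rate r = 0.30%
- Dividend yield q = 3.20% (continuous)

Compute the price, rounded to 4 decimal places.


Answer: Price = 1.9940

Derivation:
d1 = (ln(S/K) + (r - q + 0.5*sigma^2) * T) / (sigma * sqrt(T)) = 0.14580233
d2 = d1 - sigma * sqrt(T) = -0.36515266
exp(-rT) = 0.99775253; exp(-qT) = 0.97628571
P = K * exp(-rT) * N(-d2) - S_0 * exp(-qT) * N(-d1)
N(-d1) = 0.44203872; N(-d2) = 0.64250127
P = 8.9000 * 0.99775253 * 0.64250127 - 8.6000 * 0.97628571 * 0.44203872 = 1.9940


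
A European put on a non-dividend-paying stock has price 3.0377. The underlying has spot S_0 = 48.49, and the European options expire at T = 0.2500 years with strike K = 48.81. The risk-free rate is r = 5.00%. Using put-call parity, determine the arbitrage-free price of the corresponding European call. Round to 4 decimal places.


Put-call parity: C - P = S_0 * exp(-qT) - K * exp(-rT).
S_0 * exp(-qT) = 48.4900 * 1.00000000 = 48.49000000
K * exp(-rT) = 48.8100 * 0.98757780 = 48.20367244
C = P + S*exp(-qT) - K*exp(-rT)
C = 3.0377 + 48.49000000 - 48.20367244 = 3.3240

Answer: Call price = 3.3240


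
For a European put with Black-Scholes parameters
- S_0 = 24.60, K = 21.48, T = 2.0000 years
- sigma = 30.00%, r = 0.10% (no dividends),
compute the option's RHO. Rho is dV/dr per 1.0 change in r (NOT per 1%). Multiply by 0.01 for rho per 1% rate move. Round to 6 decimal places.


Answer: Rho = -19.521126

Derivation:
d1 = 0.5365153217; d2 = 0.1122512530
phi(d1) = 0.3454653679; exp(-qT) = 1.0000000000; exp(-rT) = 0.9980019987
N(-d2) = 0.4553120960
Rho = -K*T*exp(-rT)*N(-d2) = -21.4800 * 2.0000 * 0.9980019987 * 0.4553120960 = -19.521126


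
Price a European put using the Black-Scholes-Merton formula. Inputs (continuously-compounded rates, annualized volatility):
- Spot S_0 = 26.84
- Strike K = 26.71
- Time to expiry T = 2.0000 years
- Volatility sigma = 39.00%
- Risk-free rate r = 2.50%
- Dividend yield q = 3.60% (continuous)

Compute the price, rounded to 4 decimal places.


d1 = (ln(S/K) + (r - q + 0.5*sigma^2) * T) / (sigma * sqrt(T)) = 0.24468666
d2 = d1 - sigma * sqrt(T) = -0.30685663
exp(-rT) = 0.95122942; exp(-qT) = 0.93053090
P = K * exp(-rT) * N(-d2) - S_0 * exp(-qT) * N(-d1)
N(-d1) = 0.40334953; N(-d2) = 0.62052375
P = 26.7100 * 0.95122942 * 0.62052375 - 26.8400 * 0.93053090 * 0.40334953 = 5.6920

Answer: Price = 5.6920


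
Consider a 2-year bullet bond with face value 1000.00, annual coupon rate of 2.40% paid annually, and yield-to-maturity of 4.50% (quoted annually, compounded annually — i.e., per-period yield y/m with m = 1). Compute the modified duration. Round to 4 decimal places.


Coupon per period c = face * coupon_rate / m = 24.000000
Periods per year m = 1; per-period yield y/m = 0.045000
Number of cashflows N = 2
Cashflows (t years, CF_t, discount factor 1/(1+y/m)^(m*t), PV):
  t = 1.0000: CF_t = 24.000000, DF = 0.956938, PV = 22.966507
  t = 2.0000: CF_t = 1024.000000, DF = 0.915730, PV = 937.707470
Price P = sum_t PV_t = 960.673977
First compute Macaulay numerator sum_t t * PV_t:
  t * PV_t at t = 1.0000: 22.966507
  t * PV_t at t = 2.0000: 1875.414940
Macaulay duration D = 1898.381447 / 960.673977 = 1.976093
Modified duration = D / (1 + y/m) = 1.976093 / (1 + 0.045000) = 1.890998

Answer: Modified duration = 1.8910


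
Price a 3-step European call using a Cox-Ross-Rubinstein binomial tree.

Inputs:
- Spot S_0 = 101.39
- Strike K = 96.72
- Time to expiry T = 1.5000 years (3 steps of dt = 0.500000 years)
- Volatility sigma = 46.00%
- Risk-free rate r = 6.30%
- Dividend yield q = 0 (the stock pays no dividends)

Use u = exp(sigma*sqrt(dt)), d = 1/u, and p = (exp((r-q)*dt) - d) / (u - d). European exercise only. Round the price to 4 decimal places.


Answer: Price = V(0,0) = 29.9123

Derivation:
dt = T/N = 0.500000
u = exp(sigma*sqrt(dt)) = 1.384403; d = 1/u = 0.722333
p = (exp((r-q)*dt) - d) / (u - d) = 0.467727
Discount per step: exp(-r*dt) = 0.968991
Stock lattice S(k, i) with i counting down-moves:
  k=0: S(0,0) = 101.3900
  k=1: S(1,0) = 140.3646; S(1,1) = 73.2373
  k=2: S(2,0) = 194.3212; S(2,1) = 101.3900; S(2,2) = 52.9017
  k=3: S(3,0) = 269.0190; S(3,1) = 140.3646; S(3,2) = 73.2373; S(3,3) = 38.2127
Terminal payoffs V(N, i) = max(S_T - K, 0):
  V(3,0) = 172.298950; V(3,1) = 43.644637; V(3,2) = 0.000000; V(3,3) = 0.000000
Backward induction: V(k, i) = exp(-r*dt) * [p * V(k+1, i) + (1-p) * V(k+1, i+1)].
  V(2,0) = exp(-r*dt) * [p*172.298950 + (1-p)*43.644637] = 100.600442
  V(2,1) = exp(-r*dt) * [p*43.644637 + (1-p)*0.000000] = 19.780784
  V(2,2) = exp(-r*dt) * [p*0.000000 + (1-p)*0.000000] = 0.000000
  V(1,0) = exp(-r*dt) * [p*100.600442 + (1-p)*19.780784] = 55.796785
  V(1,1) = exp(-r*dt) * [p*19.780784 + (1-p)*0.000000] = 8.965120
  V(0,0) = exp(-r*dt) * [p*55.796785 + (1-p)*8.965120] = 29.912341


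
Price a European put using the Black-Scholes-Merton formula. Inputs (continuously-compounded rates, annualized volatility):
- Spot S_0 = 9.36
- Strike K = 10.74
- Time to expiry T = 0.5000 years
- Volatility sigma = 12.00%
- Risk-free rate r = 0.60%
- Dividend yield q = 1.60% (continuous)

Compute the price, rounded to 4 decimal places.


d1 = (ln(S/K) + (r - q + 0.5*sigma^2) * T) / (sigma * sqrt(T)) = -1.63730338
d2 = d1 - sigma * sqrt(T) = -1.72215619
exp(-rT) = 0.99700450; exp(-qT) = 0.99203191
P = K * exp(-rT) * N(-d2) - S_0 * exp(-qT) * N(-d1)
N(-d1) = 0.94921645; N(-d2) = 0.95747939
P = 10.7400 * 0.99700450 * 0.95747939 - 9.3600 * 0.99203191 * 0.94921645 = 1.4387

Answer: Price = 1.4387


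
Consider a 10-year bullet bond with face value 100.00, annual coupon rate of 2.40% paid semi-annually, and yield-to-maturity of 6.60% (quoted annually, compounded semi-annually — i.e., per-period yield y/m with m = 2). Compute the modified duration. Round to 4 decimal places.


Coupon per period c = face * coupon_rate / m = 1.200000
Periods per year m = 2; per-period yield y/m = 0.033000
Number of cashflows N = 20
Cashflows (t years, CF_t, discount factor 1/(1+y/m)^(m*t), PV):
  t = 0.5000: CF_t = 1.200000, DF = 0.968054, PV = 1.161665
  t = 1.0000: CF_t = 1.200000, DF = 0.937129, PV = 1.124555
  t = 1.5000: CF_t = 1.200000, DF = 0.907192, PV = 1.088630
  t = 2.0000: CF_t = 1.200000, DF = 0.878211, PV = 1.053853
  t = 2.5000: CF_t = 1.200000, DF = 0.850156, PV = 1.020187
  t = 3.0000: CF_t = 1.200000, DF = 0.822997, PV = 0.987596
  t = 3.5000: CF_t = 1.200000, DF = 0.796705, PV = 0.956046
  t = 4.0000: CF_t = 1.200000, DF = 0.771254, PV = 0.925505
  t = 4.5000: CF_t = 1.200000, DF = 0.746616, PV = 0.895939
  t = 5.0000: CF_t = 1.200000, DF = 0.722764, PV = 0.867317
  t = 5.5000: CF_t = 1.200000, DF = 0.699675, PV = 0.839610
  t = 6.0000: CF_t = 1.200000, DF = 0.677323, PV = 0.812788
  t = 6.5000: CF_t = 1.200000, DF = 0.655686, PV = 0.786823
  t = 7.0000: CF_t = 1.200000, DF = 0.634739, PV = 0.761687
  t = 7.5000: CF_t = 1.200000, DF = 0.614462, PV = 0.737355
  t = 8.0000: CF_t = 1.200000, DF = 0.594833, PV = 0.713799
  t = 8.5000: CF_t = 1.200000, DF = 0.575830, PV = 0.690996
  t = 9.0000: CF_t = 1.200000, DF = 0.557435, PV = 0.668922
  t = 9.5000: CF_t = 1.200000, DF = 0.539627, PV = 0.647553
  t = 10.0000: CF_t = 101.200000, DF = 0.522388, PV = 52.865712
Price P = sum_t PV_t = 69.606538
First compute Macaulay numerator sum_t t * PV_t:
  t * PV_t at t = 0.5000: 0.580833
  t * PV_t at t = 1.0000: 1.124555
  t * PV_t at t = 1.5000: 1.632945
  t * PV_t at t = 2.0000: 2.107706
  t * PV_t at t = 2.5000: 2.550467
  t * PV_t at t = 3.0000: 2.962788
  t * PV_t at t = 3.5000: 3.346163
  t * PV_t at t = 4.0000: 3.702019
  t * PV_t at t = 4.5000: 4.031725
  t * PV_t at t = 5.0000: 4.336587
  t * PV_t at t = 5.5000: 4.617856
  t * PV_t at t = 6.0000: 4.876729
  t * PV_t at t = 6.5000: 5.114350
  t * PV_t at t = 7.0000: 5.331811
  t * PV_t at t = 7.5000: 5.530160
  t * PV_t at t = 8.0000: 5.710394
  t * PV_t at t = 8.5000: 5.873469
  t * PV_t at t = 9.0000: 6.020298
  t * PV_t at t = 9.5000: 6.151751
  t * PV_t at t = 10.0000: 528.657116
Macaulay duration D = 604.259720 / 69.606538 = 8.681077
Modified duration = D / (1 + y/m) = 8.681077 / (1 + 0.033000) = 8.403753

Answer: Modified duration = 8.4038


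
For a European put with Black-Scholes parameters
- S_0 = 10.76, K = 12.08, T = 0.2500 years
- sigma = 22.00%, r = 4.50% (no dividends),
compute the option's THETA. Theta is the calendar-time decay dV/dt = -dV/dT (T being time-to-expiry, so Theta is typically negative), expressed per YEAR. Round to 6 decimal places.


Answer: Theta = -0.180040

Derivation:
d1 = -0.8946876161; d2 = -1.0046876161
phi(d1) = 0.2673567157; exp(-qT) = 1.0000000000; exp(-rT) = 0.9888130446
Theta = -S*exp(-qT)*phi(d1)*sigma/(2*sqrt(T)) + r*K*exp(-rT)*N(-d2) - q*S*exp(-qT)*N(-d1)
N(-d1) = 0.8145229498; N(-d2) = 0.8424763534; sqrt(T) = 0.5000000000
Term 1 = -10.7600 * 1.0000000000 * 0.2673567157 * 0.2200 / (2 * 0.5000000000) = -0.6328868174
Term 2 = 0.0450 * 12.0800 * 0.9888130446 * 0.8424763534 = 0.4528468541
Term 3 = 0 (no dividend yield, q = 0)
Theta = -0.6328868174 + (0.4528468541) + (0.0000000000) = -0.180040
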